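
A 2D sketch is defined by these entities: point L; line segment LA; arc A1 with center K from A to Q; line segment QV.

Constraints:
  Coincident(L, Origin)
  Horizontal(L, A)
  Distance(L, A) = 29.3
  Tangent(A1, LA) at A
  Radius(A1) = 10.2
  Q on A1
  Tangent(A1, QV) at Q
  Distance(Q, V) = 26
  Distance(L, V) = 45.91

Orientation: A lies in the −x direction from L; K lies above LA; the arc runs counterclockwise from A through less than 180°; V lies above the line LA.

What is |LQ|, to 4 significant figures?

23.22

Checks: |KQ| = 10.20 ✓; ∠(KQ, QV) = 90.00° ✓; |QV| = 26.00 ✓; |LV| = 45.91 ✓.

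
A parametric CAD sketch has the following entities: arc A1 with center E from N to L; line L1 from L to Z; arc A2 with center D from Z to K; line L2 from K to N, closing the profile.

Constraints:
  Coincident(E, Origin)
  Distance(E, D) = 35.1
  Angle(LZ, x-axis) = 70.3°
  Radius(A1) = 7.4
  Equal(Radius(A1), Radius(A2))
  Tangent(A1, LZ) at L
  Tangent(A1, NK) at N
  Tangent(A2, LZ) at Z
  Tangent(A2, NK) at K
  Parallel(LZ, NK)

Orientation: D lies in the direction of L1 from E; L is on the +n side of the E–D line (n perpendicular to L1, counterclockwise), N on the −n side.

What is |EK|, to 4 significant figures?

35.87

The slot axis is L1's direction at 70.3°, so u = (cos 70.3°, sin 70.3°) = (0.3371, 0.9415) and n = (−sin 70.3°, cos 70.3°) = (-0.9415, 0.3371). E is at the origin and D lies 35.1 along u from E, so D = 35.1·u = (11.83, 33.05). Tangency of A1 to both parallel lines with radius 7.4 puts L and N at E ± 7.4·n: L = (-6.967, 2.495), N = (6.967, -2.495). Equal radii place Z and K the same way about D: Z = D + 7.4·n = (4.865, 35.54), K = D − 7.4·n = (18.80, 30.55). Then |EK| = |K − E| = 35.87.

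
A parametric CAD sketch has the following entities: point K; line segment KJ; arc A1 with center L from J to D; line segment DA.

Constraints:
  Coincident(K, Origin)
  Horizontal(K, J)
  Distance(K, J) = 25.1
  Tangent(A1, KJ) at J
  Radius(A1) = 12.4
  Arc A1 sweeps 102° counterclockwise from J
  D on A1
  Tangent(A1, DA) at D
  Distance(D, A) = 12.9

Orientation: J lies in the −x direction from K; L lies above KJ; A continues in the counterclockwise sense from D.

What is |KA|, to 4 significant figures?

31.73

K is at the origin; KJ is horizontal with |KJ| = 25.1 and J on the −x side, so J = (-25.10, 0.000). Tangency of A1 to KJ means the radius LJ is perpendicular to KJ, so L = J + (0, 12.4) = (-25.10, 12.40). On A1, J sits at bearing -90° from L; a 102° counterclockwise sweep puts D at bearing 12°, so D = L + 12.4·(cos 12°, sin 12°) = (-12.97, 14.98). A1 meets DA tangentially, so LD is at right angles to DA, so DA runs along (−sin 12°, cos 12°); with |DA| = 12.9, A = (-15.65, 27.60). Then |KA| = |A − K| = 31.73.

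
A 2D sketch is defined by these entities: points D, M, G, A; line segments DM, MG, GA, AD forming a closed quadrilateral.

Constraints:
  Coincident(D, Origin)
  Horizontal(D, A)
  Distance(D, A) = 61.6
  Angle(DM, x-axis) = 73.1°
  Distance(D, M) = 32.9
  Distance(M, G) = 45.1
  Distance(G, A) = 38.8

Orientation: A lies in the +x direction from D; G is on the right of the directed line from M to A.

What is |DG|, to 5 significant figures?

26.828

D is at the origin; DA is horizontal with |DA| = 61.6 and A in +x, so A = (61.6, 0). DM runs at 73.1° with |DM| = 32.9, so M = (9.5641, 31.479). G is determined by |MG| = 45.1 and |GA| = 38.8 together: it lies at the intersection of circle(M, 45.1) and circle(A, 38.8). With |MA| = 60.817, the foot of the radical line on MA is 34.754 from M and the perpendicular offset is √(45.1² − 34.754²) = 28.743. Taking the right-of-MA solution: G = (24.423, -11.103).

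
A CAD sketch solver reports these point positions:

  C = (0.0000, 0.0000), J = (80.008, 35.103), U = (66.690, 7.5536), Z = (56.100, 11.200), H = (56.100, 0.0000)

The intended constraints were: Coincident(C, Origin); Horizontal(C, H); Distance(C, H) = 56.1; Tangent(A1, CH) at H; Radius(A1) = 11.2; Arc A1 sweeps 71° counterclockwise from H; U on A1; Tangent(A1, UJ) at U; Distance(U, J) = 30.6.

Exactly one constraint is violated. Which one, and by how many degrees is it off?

Tangent(A1, UJ) at U — off by 6.80°.

C = (0.00, 0.00) ✓; C.y = 0.00, H.y = 0.00 ✓; |CH| = 56.10 ✓; ∠(ZH, HC) = 90.00° ✓; |ZH| = 11.20 ✓; bearing(Z→U) − bearing(Z→H) = 71.00° ✓; |ZU| = 11.20 ✓; ∠(ZU, UJ) = 96.80° ✗; |UJ| = 30.60 ✓.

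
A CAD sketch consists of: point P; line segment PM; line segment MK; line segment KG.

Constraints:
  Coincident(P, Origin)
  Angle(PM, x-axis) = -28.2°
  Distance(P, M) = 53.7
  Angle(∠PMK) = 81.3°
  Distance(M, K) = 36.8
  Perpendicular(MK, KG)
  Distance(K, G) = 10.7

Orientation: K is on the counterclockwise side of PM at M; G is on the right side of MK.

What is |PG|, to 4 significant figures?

69.93

P is at the origin; PM runs at -28.2° with length 53.7, so M = 53.7·(cos -28.2°, sin -28.2°) = (47.33, -25.38). ∠PMK = 81.3°, so MK runs at -28.2° + (180° − 81.3°) = 70.50° from the x-axis; with |MK| = 36.8, K = M + 36.8·(cos 70.50°, sin 70.50°) = (59.61, 9.313). MK is perpendicular to KG; with |KG| = 10.7 on the right of MK, G = K + 10.7·(0.9426, -0.3338) = (69.70, 5.741). Then |PG| = |G − P| = 69.93.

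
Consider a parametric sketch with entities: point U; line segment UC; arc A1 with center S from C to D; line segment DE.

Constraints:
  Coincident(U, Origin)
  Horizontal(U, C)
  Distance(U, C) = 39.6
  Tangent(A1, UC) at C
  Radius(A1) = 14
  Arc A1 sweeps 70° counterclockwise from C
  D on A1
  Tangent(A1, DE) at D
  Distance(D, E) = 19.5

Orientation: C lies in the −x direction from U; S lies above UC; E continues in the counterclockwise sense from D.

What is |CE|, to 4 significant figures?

33.93

On A1, C sits at bearing -90° from S; a 70° counterclockwise sweep puts D at bearing -20°, so D = S + 14.0·(cos -20°, sin -20°) = (-26.44, 9.212). A1 meets DE tangentially, so SD is at right angles to DE, so DE runs along (−sin -20°, cos -20°); with |DE| = 19.5, E = (-19.77, 27.54). Then |CE| = |E − C| = 33.93.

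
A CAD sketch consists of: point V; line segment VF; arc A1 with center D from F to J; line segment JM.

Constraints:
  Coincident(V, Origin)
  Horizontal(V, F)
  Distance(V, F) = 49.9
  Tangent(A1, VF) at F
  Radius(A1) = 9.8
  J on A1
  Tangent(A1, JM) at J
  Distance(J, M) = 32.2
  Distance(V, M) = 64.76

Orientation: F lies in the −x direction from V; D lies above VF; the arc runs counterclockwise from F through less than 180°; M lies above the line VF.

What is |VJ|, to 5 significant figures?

42.167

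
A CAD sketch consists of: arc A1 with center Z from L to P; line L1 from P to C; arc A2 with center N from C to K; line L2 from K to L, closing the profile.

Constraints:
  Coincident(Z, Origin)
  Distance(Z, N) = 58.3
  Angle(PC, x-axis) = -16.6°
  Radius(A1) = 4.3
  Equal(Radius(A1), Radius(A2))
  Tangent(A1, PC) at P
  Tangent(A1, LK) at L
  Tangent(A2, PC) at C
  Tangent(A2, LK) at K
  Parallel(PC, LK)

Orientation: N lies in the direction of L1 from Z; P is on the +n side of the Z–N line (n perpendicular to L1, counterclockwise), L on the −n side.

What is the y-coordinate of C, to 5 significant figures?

-12.535

Tangency of A1 to both parallel lines with radius 4.3 puts P and L at Z ± 4.3·n: P = (1.2285, 4.1208), L = (-1.2285, -4.1208). Equal radii place C and K the same way about N: C = N + 4.3·n = (57.099, -12.535), K = N − 4.3·n = (54.642, -20.776). So C.y = -12.535.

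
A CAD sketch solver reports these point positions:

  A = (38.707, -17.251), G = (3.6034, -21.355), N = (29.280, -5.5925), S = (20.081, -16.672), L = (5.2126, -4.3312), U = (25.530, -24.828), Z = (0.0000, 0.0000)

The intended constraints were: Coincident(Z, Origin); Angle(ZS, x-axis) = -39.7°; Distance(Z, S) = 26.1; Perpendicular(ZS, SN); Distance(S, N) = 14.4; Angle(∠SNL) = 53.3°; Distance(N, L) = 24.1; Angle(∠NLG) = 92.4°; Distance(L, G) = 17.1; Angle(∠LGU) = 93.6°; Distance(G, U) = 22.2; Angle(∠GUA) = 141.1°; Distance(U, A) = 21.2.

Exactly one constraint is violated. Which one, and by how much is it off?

Distance(U, A) = 21.2 — off by 6.00.

Z = (0.00, 0.00) ✓; ZS at -39.70° ✓; |ZS| = 26.10 ✓; ∠(ZS, SN) = 90.00° ✓; |SN| = 14.40 ✓; ∠SNL = 53.30° ✓; |NL| = 24.10 ✓; ∠NLG = 92.40° ✓; |LG| = 17.10 ✓; ∠LGU = 93.60° ✓; |GU| = 22.20 ✓; ∠GUA = 141.1° ✓; |UA| = 15.20 ✗.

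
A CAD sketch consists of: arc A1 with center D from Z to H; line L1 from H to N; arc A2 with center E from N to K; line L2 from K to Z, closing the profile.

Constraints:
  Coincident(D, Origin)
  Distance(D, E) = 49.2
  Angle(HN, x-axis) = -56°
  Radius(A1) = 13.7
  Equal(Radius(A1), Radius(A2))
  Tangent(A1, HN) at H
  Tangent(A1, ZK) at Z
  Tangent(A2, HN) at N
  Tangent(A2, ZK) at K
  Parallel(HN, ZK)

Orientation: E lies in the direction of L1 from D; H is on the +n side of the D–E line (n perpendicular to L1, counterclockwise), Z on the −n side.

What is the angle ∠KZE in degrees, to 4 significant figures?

15.56°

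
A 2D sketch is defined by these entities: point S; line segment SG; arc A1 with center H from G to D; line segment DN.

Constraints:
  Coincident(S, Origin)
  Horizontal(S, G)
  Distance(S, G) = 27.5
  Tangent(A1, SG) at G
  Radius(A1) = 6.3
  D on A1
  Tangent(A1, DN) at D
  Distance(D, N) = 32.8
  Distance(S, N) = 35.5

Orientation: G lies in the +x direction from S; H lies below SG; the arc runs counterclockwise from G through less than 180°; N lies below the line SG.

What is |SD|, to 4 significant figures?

22.02

Checks: |SG| = 27.50 ✓; |HD| = 6.300 ✓; ∠(HD, DN) = 90.00° ✓; |DN| = 32.80 ✓; |SN| = 35.50 ✓.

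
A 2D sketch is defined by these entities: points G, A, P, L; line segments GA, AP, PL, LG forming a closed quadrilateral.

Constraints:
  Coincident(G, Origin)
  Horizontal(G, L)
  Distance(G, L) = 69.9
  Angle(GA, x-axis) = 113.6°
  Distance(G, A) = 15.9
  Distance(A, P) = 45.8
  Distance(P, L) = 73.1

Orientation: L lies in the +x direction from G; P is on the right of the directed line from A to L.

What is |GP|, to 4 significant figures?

30.38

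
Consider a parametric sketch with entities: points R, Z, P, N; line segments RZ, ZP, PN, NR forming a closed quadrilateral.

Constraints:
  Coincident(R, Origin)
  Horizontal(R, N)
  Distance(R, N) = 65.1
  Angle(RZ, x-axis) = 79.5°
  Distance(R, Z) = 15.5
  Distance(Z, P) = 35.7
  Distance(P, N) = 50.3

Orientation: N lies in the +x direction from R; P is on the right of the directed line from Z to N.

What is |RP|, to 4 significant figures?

24.74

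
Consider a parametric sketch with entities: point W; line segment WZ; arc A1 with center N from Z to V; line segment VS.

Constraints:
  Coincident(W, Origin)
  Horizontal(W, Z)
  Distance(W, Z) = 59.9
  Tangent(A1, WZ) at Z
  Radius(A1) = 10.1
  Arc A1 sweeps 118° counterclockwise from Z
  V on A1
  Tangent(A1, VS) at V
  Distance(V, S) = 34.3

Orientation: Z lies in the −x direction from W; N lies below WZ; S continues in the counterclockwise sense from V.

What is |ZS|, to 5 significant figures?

45.695

W is at the origin; W and Z share the same y with |WZ| = 59.9 and Z on the −x side, so Z = (-59.900, 0.0000). Since A1 is tangent to WZ there, NZ ⟂ WZ, so N = Z + (0, -10.1) = (-59.900, -10.100). On A1, Z sits at bearing 90° from N; a 118° counterclockwise sweep puts V at bearing 208°, so V = N + 10.1·(cos 208°, sin 208°) = (-68.818, -14.842). The tangent condition forces NV to be normal to VS, so VS runs along (−sin 208°, cos 208°); with |VS| = 34.3, S = (-52.715, -45.127). Then |ZS| = |S − Z| = 45.695.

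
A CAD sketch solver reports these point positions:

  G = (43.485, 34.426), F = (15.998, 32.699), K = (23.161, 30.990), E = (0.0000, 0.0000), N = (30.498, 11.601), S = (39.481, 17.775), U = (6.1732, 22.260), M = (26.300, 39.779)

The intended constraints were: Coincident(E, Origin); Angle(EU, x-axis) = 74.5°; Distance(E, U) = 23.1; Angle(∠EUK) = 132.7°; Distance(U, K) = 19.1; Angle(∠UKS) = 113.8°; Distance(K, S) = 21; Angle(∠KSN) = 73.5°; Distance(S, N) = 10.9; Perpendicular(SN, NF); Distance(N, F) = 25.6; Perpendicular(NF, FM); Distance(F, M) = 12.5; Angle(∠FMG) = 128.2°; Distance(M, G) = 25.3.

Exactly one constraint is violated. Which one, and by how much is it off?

Distance(M, G) = 25.3 — off by 7.30.

E = (0.00, 0.00) ✓; EU at 74.50° ✓; |EU| = 23.10 ✓; ∠EUK = 132.7° ✓; |UK| = 19.10 ✓; ∠UKS = 113.8° ✓; |KS| = 21.00 ✓; ∠KSN = 73.50° ✓; |SN| = 10.90 ✓; ∠(SN, NF) = 90.00° ✓; |NF| = 25.60 ✓; ∠(NF, FM) = 90.00° ✓; |FM| = 12.50 ✓; ∠FMG = 128.2° ✓; |MG| = 18.00 ✗.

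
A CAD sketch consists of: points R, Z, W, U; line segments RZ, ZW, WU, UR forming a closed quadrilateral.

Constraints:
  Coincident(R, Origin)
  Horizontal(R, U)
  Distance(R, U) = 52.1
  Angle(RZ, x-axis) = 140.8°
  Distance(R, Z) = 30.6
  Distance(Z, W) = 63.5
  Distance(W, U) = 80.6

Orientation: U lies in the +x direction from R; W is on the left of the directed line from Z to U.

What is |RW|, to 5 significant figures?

72.054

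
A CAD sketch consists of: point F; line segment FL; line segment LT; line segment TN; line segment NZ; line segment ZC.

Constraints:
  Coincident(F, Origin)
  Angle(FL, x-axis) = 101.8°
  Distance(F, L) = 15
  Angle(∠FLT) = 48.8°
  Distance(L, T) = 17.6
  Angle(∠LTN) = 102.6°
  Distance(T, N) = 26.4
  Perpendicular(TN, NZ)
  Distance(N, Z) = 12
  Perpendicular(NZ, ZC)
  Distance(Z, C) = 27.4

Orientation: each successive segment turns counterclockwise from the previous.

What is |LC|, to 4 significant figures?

5.904

F is at the origin; FL runs at 101.8° with length 15.0, so L = (-3.067, 14.68). ∠FLT = 48.8° gives LT at -127.0° from the x-axis; with |LT| = 17.6, T = (-13.66, 0.6270). ∠LTN = 102.6° gives TN at -49.60° from the x-axis; with |TN| = 26.4, N = (3.451, -19.48). TN ⟂ NZ, so NZ runs at 40.40°; with |NZ| = 12.0, Z = (12.59, -11.70). NZ ⟂ ZC, so ZC runs at 130.4°; with |ZC| = 27.4, C = (-5.169, 9.166). Then |LC| = |C − L| = 5.904.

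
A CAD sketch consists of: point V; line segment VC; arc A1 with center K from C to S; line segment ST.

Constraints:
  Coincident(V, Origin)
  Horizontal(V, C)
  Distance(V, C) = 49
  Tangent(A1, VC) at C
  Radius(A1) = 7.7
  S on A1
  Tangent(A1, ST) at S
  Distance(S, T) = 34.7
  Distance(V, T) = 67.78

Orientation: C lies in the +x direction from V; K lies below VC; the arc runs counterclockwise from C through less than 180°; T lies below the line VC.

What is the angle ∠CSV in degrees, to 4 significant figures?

112.5°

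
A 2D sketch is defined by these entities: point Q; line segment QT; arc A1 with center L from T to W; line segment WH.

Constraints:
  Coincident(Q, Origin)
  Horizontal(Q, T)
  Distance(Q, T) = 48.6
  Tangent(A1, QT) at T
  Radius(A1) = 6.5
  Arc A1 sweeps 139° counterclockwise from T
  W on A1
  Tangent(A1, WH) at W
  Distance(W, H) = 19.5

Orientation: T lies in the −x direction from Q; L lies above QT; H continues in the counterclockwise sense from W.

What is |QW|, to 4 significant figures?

45.78

Tangency of A1 to QT means the radius LT is perpendicular to QT, so L = T + (0, 6.5) = (-48.60, 6.500). On A1, T sits at bearing -90° from L; a 139° counterclockwise sweep puts W at bearing 49°, so W = L + 6.5·(cos 49°, sin 49°) = (-44.34, 11.41). Then |QW| = |W − Q| = 45.78.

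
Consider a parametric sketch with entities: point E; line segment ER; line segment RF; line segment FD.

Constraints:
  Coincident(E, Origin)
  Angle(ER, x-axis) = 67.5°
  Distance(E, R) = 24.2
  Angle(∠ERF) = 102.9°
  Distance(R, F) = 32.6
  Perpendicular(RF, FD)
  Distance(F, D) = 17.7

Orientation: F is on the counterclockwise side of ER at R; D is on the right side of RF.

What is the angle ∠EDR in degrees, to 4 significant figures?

18.87°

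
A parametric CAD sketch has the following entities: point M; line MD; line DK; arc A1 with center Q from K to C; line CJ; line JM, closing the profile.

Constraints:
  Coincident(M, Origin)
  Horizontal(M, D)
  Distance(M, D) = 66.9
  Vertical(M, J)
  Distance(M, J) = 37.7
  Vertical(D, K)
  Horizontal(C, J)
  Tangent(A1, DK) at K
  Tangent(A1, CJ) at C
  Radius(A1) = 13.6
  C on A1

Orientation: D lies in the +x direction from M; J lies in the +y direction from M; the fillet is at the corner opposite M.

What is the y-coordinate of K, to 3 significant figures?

24.1

M is at the origin; MD is horizontal with |MD| = 66.9 and D on the +x side, so D = (66.9, 0.00). MJ is vertical with |MJ| = 37.7 and J on the +y side, so J = (0.00, 37.7). The virtual corner opposite M is at (66.9, 37.7). Since A1 is tangent to DK there, QK ⟂ DK and the tangent condition forces QC to be normal to CJ, with radius 13.6, so the center Q sits 13.6 in from both sides at Q = (53.3, 24.1). That places the tangent points at K = (66.9, 24.1) on DK and C = (53.3, 37.7) on CJ. So K.y = 24.1.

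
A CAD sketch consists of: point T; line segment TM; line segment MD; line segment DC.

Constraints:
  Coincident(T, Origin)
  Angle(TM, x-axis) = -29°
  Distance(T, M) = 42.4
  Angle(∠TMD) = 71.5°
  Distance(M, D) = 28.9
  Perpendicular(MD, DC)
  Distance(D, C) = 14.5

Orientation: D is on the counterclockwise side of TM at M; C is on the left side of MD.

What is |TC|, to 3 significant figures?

30.0

∠TMD = 71.5°, so MD runs at -29.0° + (180° − 71.5°) = 79.5° from the x-axis; with |MD| = 28.9, D = M + 28.9·(cos 79.5°, sin 79.5°) = (42.4, 7.86). The perpendicularity gives DC at right angles to MD; with |DC| = 14.5 on the left of MD, C = D + 14.5·(-0.983, 0.182) = (28.1, 10.5). Then |TC| = |C − T| = 30.0.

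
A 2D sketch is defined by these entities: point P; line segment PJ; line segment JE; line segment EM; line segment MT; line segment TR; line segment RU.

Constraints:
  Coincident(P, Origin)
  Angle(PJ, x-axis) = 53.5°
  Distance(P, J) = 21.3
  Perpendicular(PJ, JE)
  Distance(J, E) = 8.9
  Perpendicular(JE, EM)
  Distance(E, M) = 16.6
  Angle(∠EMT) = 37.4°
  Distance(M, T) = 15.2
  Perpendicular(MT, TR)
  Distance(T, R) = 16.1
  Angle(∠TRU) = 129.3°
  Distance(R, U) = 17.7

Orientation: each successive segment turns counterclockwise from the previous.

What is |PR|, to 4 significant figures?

29.33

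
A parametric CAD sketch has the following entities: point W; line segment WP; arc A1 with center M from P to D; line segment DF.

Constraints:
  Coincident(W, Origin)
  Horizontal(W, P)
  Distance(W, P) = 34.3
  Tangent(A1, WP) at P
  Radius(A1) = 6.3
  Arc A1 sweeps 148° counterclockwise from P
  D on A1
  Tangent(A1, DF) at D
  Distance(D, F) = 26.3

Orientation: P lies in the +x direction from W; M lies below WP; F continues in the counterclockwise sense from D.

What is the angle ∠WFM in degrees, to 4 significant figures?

19.82°

W is at the origin; WP is horizontal with |WP| = 34.3 and P on the +x side, so P = (34.30, 0.000). Tangency of A1 to WP means the radius MP is perpendicular to WP, so M = P + (0, -6.3) = (34.30, -6.300). On A1, P sits at bearing 90° from M; a 148° counterclockwise sweep puts D at bearing 238°, so D = M + 6.3·(cos 238°, sin 238°) = (30.96, -11.64). Since A1 is tangent to DF there, MD ⟂ DF, so DF runs along (−sin 238°, cos 238°); with |DF| = 26.3, F = (53.27, -25.58). Then cos ∠WFM = FW·FM / (|FW||FM|), giving 19.82°.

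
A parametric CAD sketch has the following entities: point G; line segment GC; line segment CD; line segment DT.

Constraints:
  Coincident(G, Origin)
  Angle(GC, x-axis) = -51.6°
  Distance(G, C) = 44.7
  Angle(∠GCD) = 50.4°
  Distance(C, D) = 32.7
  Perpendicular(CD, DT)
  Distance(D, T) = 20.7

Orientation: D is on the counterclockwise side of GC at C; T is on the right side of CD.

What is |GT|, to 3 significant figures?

55.3

G is at the origin; GC runs at -51.6° with length 44.7, so C = 44.7·(cos -51.6°, sin -51.6°) = (27.8, -35.0). ∠GCD = 50.4°, so CD runs at -51.6° + (180° − 50.4°) = 78.0° from the x-axis; with |CD| = 32.7, D = C + 32.7·(cos 78.0°, sin 78.0°) = (34.6, -3.05). CD ⟂ DT; with |DT| = 20.7 on the right of CD, T = D + 20.7·(0.978, -0.208) = (54.8, -7.35). Then |GT| = |T − G| = 55.3.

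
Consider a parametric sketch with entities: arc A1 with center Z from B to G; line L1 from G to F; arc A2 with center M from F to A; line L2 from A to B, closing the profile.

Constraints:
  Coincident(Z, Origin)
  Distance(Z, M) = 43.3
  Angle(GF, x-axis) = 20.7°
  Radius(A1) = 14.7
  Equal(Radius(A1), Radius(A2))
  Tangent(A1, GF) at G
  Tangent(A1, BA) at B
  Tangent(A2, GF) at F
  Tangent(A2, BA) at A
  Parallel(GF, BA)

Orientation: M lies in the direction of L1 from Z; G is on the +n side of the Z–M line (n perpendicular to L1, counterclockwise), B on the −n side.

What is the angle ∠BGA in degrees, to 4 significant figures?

55.82°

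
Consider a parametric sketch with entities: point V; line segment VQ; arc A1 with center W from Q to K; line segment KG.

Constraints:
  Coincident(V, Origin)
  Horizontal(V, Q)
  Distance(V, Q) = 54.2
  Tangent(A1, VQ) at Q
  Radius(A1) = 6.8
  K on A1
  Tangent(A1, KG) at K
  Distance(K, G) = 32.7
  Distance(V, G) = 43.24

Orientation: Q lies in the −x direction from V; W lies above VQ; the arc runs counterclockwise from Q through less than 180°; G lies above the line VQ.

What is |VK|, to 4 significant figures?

48.60

Checks: |WK| = 6.800 ✓; ∠(WK, KG) = 90.00° ✓; |KG| = 32.70 ✓; |VG| = 43.24 ✓.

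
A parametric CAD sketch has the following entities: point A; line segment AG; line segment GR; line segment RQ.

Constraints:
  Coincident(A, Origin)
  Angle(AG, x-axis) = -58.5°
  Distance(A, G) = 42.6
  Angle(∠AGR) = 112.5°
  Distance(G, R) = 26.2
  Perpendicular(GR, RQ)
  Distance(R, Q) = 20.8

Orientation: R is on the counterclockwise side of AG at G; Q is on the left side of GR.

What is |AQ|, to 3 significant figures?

46.4

∠AGR = 112.5°, so GR runs at -58.5° + (180° − 112.5°) = 9.00° from the x-axis; with |GR| = 26.2, R = G + 26.2·(cos 9.00°, sin 9.00°) = (48.1, -32.2). The perpendicularity gives RQ at right angles to GR; with |RQ| = 20.8 on the left of GR, Q = R + 20.8·(-0.156, 0.988) = (44.9, -11.7). Then |AQ| = |Q − A| = 46.4.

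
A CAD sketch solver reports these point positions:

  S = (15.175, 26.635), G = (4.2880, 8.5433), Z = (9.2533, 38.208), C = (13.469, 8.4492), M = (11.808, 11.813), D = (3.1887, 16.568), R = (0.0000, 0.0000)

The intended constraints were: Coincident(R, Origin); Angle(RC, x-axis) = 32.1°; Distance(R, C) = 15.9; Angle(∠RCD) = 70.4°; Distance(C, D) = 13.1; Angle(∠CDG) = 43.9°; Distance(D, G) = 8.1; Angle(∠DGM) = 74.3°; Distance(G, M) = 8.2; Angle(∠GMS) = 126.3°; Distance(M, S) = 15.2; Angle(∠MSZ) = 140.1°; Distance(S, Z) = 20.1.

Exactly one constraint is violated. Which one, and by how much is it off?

Distance(S, Z) = 20.1 — off by 7.10.

R = (0.00, 0.00) ✓; RC at 32.10° ✓; |RC| = 15.90 ✓; ∠RCD = 70.40° ✓; |CD| = 13.10 ✓; ∠CDG = 43.90° ✓; |DG| = 8.100 ✓; ∠DGM = 74.30° ✓; |GM| = 8.200 ✓; ∠GMS = 126.3° ✓; |MS| = 15.20 ✓; ∠MSZ = 140.1° ✓; |SZ| = 13.00 ✗.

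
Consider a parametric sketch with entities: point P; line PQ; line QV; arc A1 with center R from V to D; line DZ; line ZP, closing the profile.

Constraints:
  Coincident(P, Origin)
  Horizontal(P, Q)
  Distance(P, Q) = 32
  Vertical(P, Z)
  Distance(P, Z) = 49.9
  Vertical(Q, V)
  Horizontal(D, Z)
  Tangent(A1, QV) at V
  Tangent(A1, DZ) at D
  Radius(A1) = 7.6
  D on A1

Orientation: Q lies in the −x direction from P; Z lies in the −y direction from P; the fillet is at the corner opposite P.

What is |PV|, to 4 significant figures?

53.04

P is at the origin; P and Q share the same y with |PQ| = 32.0 and Q on the −x side, so Q = (-32.00, 0.000). PZ is vertical with |PZ| = 49.9 and Z on the −y side, so Z = (0.000, -49.90). The virtual corner opposite P is at (-32.00, -49.90). The tangent condition forces RV to be normal to QV and tangency of A1 to DZ means the radius RD is perpendicular to DZ, with radius 7.6, so the center R sits 7.6 in from both sides at R = (-24.40, -42.30). That places the tangent points at V = (-32.00, -42.30) on QV and D = (-24.40, -49.90) on DZ. Then |PV| = |V − P| = 53.04.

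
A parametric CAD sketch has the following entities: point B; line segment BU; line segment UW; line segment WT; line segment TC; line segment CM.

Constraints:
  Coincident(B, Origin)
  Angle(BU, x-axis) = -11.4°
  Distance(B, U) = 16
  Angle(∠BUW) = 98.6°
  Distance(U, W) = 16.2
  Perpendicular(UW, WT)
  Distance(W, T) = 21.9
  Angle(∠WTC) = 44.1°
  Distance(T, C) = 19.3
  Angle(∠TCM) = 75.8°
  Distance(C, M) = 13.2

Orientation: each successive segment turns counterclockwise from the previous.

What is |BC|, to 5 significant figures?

9.3364

B is at the origin; BU runs at -11.4° with length 16.0, so U = (15.684, -3.1625). ∠BUW = 98.6° gives UW at 70.000° from the x-axis; with |UW| = 16.2, W = (21.225, 12.061). UW is perpendicular to WT, so WT runs at 160.00°; with |WT| = 21.9, T = (0.64580, 19.551). ∠WTC = 44.1° gives TC at -64.100° from the x-axis; with |TC| = 19.3, C = (9.0761, 2.1893). Then |BC| = |C − B| = 9.3364.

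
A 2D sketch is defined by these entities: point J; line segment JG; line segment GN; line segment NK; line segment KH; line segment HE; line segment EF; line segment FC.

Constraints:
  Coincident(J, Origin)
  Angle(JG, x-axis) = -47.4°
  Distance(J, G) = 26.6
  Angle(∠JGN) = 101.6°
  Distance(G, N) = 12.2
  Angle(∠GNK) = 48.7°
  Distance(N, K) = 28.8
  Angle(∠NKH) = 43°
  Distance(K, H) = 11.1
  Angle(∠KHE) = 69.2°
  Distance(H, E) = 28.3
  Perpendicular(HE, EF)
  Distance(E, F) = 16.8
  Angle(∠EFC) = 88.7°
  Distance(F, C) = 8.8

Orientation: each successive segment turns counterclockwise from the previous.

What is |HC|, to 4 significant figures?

25.61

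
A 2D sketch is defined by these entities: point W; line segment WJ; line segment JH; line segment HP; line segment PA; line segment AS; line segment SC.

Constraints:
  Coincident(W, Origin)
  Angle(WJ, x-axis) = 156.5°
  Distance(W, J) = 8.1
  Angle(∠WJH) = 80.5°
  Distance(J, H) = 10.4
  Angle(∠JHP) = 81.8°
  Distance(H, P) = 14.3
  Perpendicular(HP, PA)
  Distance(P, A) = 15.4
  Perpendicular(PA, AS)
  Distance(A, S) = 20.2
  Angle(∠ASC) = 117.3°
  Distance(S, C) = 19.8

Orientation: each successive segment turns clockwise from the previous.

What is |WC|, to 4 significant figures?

26.18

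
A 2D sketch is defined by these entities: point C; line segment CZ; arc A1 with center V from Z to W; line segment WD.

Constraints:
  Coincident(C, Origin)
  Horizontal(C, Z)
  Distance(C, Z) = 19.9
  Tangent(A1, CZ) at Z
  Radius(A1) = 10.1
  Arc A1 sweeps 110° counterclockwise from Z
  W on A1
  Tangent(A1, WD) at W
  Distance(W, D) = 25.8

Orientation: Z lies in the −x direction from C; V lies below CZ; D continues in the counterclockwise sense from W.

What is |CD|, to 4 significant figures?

43.03

C is at the origin; C and Z share the same y with |CZ| = 19.9 and Z on the −x side, so Z = (-19.90, 0.000). Since A1 is tangent to CZ there, VZ ⟂ CZ, so V = Z + (0, -10.1) = (-19.90, -10.10). On A1, Z sits at bearing 90° from V; a 110° counterclockwise sweep puts W at bearing 200°, so W = V + 10.1·(cos 200°, sin 200°) = (-29.39, -13.55). Tangency of A1 to WD means the radius VW is perpendicular to WD, so WD runs along (−sin 200°, cos 200°); with |WD| = 25.8, D = (-20.57, -37.80). Then |CD| = |D − C| = 43.03.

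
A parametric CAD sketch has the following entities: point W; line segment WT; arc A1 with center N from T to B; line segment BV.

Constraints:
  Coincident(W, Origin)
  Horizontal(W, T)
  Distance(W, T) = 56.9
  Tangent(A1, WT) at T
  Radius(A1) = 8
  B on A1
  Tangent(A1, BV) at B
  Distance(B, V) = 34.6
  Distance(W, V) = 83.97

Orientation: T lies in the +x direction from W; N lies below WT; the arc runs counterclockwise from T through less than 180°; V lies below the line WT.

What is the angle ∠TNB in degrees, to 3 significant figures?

133°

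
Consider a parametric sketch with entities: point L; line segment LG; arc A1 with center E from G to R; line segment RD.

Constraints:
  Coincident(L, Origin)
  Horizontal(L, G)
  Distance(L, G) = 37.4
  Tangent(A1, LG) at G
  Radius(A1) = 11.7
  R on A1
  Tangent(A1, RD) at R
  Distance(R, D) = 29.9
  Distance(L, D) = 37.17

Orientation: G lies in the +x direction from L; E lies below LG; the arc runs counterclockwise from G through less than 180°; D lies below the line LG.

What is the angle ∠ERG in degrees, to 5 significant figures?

57.046°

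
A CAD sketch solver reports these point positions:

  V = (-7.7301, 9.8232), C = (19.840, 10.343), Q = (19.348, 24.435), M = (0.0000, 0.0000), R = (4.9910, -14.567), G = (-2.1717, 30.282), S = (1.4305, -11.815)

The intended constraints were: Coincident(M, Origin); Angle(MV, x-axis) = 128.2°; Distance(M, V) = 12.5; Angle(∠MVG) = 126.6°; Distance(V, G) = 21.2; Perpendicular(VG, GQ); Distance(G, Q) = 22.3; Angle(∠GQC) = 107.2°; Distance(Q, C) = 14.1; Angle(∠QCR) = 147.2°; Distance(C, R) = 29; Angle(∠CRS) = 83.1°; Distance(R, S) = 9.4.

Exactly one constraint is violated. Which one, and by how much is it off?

Distance(R, S) = 9.4 — off by 4.90.

M = (0.00, 0.00) ✓; MV at 128.2° ✓; |MV| = 12.50 ✓; ∠MVG = 126.6° ✓; |VG| = 21.20 ✓; ∠(VG, GQ) = 90.00° ✓; |GQ| = 22.30 ✓; ∠GQC = 107.2° ✓; |QC| = 14.10 ✓; ∠QCR = 147.2° ✓; |CR| = 29.00 ✓; ∠CRS = 83.10° ✓; |RS| = 4.500 ✗.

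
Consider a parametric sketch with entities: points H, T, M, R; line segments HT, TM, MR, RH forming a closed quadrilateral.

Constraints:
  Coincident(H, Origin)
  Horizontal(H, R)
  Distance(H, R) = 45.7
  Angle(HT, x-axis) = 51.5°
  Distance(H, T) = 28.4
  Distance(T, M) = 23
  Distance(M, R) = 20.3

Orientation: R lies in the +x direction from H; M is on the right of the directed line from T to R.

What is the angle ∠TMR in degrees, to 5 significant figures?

111.22°

H is at the origin; H and R share the same y with |HR| = 45.7 and R in +x, so R = (45.7, 0). HT runs at 51.5° with |HT| = 28.4, so T = (17.679, 22.226). M is determined by |TM| = 23.0 and |MR| = 20.3 together: it lies at the intersection of circle(T, 23.0) and circle(R, 20.3). With |TR| = 35.765, the foot of the radical line on TR is 19.517 from T and the perpendicular offset is √(23.0² − 19.517²) = 12.169. Taking the right-of-TR solution: M = (25.408, 0.56339).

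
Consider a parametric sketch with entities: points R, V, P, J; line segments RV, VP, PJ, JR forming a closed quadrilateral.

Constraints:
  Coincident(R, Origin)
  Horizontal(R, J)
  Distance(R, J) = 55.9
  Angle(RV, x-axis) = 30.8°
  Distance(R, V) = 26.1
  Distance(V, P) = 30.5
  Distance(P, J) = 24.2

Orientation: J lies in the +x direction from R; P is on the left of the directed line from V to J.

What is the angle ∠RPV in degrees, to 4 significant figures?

5.048°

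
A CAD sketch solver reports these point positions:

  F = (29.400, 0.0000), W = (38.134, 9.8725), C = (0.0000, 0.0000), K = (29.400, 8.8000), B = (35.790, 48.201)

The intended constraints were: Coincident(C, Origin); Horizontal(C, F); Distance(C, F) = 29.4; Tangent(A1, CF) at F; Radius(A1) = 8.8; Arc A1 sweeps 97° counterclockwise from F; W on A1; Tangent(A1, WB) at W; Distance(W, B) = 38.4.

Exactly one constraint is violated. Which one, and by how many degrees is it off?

Tangent(A1, WB) at W — off by 3.50°.

C = (0.00, 0.00) ✓; C.y = 0.00, F.y = 0.00 ✓; |CF| = 29.40 ✓; ∠(KF, FC) = 90.00° ✓; |KF| = 8.800 ✓; bearing(K→W) − bearing(K→F) = 97.00° ✓; |KW| = 8.800 ✓; ∠(KW, WB) = 93.50° ✗; |WB| = 38.40 ✓.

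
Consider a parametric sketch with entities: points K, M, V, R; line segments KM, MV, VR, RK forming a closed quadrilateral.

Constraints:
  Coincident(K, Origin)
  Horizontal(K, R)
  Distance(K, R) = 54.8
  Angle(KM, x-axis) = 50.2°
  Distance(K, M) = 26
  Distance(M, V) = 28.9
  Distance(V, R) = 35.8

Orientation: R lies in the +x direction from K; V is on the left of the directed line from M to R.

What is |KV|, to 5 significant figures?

53.867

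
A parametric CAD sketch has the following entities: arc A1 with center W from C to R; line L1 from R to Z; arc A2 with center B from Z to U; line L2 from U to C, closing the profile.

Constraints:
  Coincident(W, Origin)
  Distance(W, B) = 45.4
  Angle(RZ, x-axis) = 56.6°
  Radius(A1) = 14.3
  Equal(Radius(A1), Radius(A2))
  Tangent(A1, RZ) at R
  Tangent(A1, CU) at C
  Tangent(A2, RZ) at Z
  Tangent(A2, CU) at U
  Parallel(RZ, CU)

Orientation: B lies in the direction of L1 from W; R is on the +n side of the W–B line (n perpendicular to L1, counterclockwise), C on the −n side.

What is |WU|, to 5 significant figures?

47.599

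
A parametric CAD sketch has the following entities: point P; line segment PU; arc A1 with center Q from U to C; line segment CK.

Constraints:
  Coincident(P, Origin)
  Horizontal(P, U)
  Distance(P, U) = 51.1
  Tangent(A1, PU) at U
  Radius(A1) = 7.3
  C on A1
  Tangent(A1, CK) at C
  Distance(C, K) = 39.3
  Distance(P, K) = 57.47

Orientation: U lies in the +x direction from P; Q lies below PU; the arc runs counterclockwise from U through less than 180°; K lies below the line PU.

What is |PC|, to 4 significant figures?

44.33

P is at the origin; P and U share the same y with |PU| = 51.1 and U on the +x side, so U = (51.10, 0.000). The tangent condition forces QU to be normal to PU, so Q = U + (0, -7.3) = (51.10, -7.300). Since QC ⟂ CK (tangency), |QK| = √(7.3² + 39.3²) = 39.97 regardless of where C sits on A1. So K lies on both circle(P, 57.47) and circle(Q, 39.97); the below-PU intersection is K = (36.40, -44.47). C is the foot of the tangent from K: C = (43.94, -5.901).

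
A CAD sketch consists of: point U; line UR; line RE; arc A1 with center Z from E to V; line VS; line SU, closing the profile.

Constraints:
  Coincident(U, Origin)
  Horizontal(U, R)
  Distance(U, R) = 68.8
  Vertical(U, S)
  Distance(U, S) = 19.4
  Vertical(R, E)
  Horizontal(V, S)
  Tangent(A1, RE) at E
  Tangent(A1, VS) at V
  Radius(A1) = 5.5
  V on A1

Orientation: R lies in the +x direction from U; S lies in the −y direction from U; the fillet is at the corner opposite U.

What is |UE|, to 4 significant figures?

70.19

The virtual corner opposite U is at (68.80, -19.40). A1 meets RE tangentially, so ZE is at right angles to RE and tangency of A1 to VS means the radius ZV is perpendicular to VS, with radius 5.5, so the center Z sits 5.5 in from both sides at Z = (63.30, -13.90). That places the tangent points at E = (68.80, -13.90) on RE and V = (63.30, -19.40) on VS. Then |UE| = |E − U| = 70.19.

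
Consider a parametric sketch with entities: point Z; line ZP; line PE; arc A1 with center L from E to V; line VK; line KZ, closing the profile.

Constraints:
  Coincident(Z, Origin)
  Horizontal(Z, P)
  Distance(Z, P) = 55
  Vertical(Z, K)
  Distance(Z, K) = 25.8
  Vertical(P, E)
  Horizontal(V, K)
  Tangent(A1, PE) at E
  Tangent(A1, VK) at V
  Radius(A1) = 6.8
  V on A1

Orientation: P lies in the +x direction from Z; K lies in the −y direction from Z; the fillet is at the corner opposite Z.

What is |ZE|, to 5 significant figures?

58.189

Z is at the origin; Z and P share the same y with |ZP| = 55.0 and P on the +x side, so P = (55.000, 0.0000). Z and K share the same x with |ZK| = 25.8 and K on the −y side, so K = (0.0000, -25.800). The virtual corner opposite Z is at (55.000, -25.800). The tangent condition forces LE to be normal to PE and since A1 is tangent to VK there, LV ⟂ VK, with radius 6.8, so the center L sits 6.8 in from both sides at L = (48.200, -19.000). That places the tangent points at E = (55.000, -19.000) on PE and V = (48.200, -25.800) on VK. Then |ZE| = |E − Z| = 58.189.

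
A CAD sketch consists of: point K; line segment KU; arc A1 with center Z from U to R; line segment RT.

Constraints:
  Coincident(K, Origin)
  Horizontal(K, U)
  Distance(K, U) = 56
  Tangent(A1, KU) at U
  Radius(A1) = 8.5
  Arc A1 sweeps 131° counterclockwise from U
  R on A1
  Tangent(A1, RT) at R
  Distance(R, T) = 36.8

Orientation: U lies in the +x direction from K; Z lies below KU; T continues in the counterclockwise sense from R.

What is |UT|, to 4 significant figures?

45.45

K is at the origin; K and U share the same y with |KU| = 56.0 and U on the +x side, so U = (56.00, 0.000). The tangent condition forces ZU to be normal to KU, so Z = U + (0, -8.5) = (56.00, -8.500). On A1, U sits at bearing 90° from Z; a 131° counterclockwise sweep puts R at bearing 221°, so R = Z + 8.5·(cos 221°, sin 221°) = (49.58, -14.08). Tangency of A1 to RT means the radius ZR is perpendicular to RT, so RT runs along (−sin 221°, cos 221°); with |RT| = 36.8, T = (73.73, -41.85). Then |UT| = |T − U| = 45.45.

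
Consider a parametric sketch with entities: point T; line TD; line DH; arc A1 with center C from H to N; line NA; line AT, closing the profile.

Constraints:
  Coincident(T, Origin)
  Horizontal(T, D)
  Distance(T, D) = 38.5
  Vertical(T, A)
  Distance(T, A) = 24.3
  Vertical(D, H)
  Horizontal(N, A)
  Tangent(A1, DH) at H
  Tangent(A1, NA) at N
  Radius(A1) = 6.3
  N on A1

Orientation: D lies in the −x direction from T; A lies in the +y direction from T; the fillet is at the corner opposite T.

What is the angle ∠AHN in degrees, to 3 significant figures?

35.7°

T is at the origin; TD is horizontal with |TD| = 38.5 and D on the −x side, so D = (-38.5, 0.00). TA is vertical with |TA| = 24.3 and A on the +y side, so A = (0.00, 24.3). The virtual corner opposite T is at (-38.5, 24.3). Tangency of A1 to DH means the radius CH is perpendicular to DH and since A1 is tangent to NA there, CN ⟂ NA, with radius 6.3, so the center C sits 6.3 in from both sides at C = (-32.2, 18.0). That places the tangent points at H = (-38.5, 18.0) on DH and N = (-32.2, 24.3) on NA. Then cos ∠AHN = HA·HN / (|HA||HN|), giving 35.7°.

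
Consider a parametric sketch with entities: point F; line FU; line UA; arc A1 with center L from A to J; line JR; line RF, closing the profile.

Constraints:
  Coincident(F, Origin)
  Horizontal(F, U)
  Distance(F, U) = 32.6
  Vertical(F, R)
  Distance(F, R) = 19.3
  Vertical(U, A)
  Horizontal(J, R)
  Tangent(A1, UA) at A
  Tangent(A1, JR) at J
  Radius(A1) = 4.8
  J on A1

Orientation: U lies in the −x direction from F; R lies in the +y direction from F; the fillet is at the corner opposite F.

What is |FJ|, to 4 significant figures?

33.84

F is at the origin; F and U share the same y with |FU| = 32.6 and U on the −x side, so U = (-32.60, 0.000). F and R share the same x with |FR| = 19.3 and R on the +y side, so R = (0.000, 19.30). The virtual corner opposite F is at (-32.60, 19.30). Tangency of A1 to UA means the radius LA is perpendicular to UA and A1 meets JR tangentially, so LJ is at right angles to JR, with radius 4.8, so the center L sits 4.8 in from both sides at L = (-27.80, 14.50). That places the tangent points at A = (-32.60, 14.50) on UA and J = (-27.80, 19.30) on JR. Then |FJ| = |J − F| = 33.84.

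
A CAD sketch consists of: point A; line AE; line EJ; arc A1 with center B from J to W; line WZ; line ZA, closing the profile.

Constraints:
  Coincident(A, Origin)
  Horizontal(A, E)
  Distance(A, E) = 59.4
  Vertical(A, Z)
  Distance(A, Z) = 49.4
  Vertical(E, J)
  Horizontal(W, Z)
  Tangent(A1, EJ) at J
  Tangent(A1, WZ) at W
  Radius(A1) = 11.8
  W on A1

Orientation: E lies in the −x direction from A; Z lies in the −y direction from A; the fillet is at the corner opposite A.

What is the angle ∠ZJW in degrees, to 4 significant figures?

33.76°

A is at the origin; A and E share the same y with |AE| = 59.4 and E on the −x side, so E = (-59.40, 0.000). AZ is vertical with |AZ| = 49.4 and Z on the −y side, so Z = (0.000, -49.40). The virtual corner opposite A is at (-59.40, -49.40). A1 meets EJ tangentially, so BJ is at right angles to EJ and the tangent condition forces BW to be normal to WZ, with radius 11.8, so the center B sits 11.8 in from both sides at B = (-47.60, -37.60). That places the tangent points at J = (-59.40, -37.60) on EJ and W = (-47.60, -49.40) on WZ. Then cos ∠ZJW = JZ·JW / (|JZ||JW|), giving 33.76°.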